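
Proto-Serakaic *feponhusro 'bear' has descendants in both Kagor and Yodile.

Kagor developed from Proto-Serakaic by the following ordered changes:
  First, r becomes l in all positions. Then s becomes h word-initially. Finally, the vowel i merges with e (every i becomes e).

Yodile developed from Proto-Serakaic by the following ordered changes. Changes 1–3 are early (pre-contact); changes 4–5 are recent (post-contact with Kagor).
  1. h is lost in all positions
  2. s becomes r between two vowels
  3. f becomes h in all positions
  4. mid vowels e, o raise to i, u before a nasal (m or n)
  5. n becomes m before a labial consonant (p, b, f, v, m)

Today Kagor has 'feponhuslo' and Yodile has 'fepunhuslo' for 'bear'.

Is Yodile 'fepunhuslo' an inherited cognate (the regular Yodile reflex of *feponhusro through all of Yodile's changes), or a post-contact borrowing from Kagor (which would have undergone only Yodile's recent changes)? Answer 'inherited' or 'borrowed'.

borrowed

If inherited, *feponhusro would pass through all of Yodile's changes:
Yodile: *feponhusro
  feponhusro → feponusro   [h-loss]
  feponusro (rule 2 does not apply)
  feponusro → heponusro   [unconditioned shift]
  heponusro → hepunusro   [pre-nasal raising]
  hepunusro (rule 5 does not apply)
  giving Yodile hepunusro.
If borrowed from Kagor 'feponhuslo' after the early changes, it would undergo only the recent ones:
  rule 4 (pre-nasal raising): feponhuslo → fepunhuslo
  rule 5 (nasal place assimilation): no change (fepunhuslo)
  ⇒ as a loan: fepunhuslo
Yodile 'fepunhuslo' matches the loan outcome 'fepunhuslo', not the inherited 'hepunusro' — it skipped the early Yodile changes, so it was borrowed from Kagor.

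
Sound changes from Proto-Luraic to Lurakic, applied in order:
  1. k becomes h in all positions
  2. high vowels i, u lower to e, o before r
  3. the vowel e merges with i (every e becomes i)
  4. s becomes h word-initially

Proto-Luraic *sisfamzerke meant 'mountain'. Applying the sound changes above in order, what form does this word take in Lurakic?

Lurakic: *sisfamzerke
  sisfamzerke → sisfamzerhe   [unconditioned shift]
  sisfamzerhe (rule 2 does not apply)
  sisfamzerhe → sisfamzirhi   [vowel merger]
  sisfamzirhi → hisfamzirhi   [debuccalisation]
  giving Lurakic hisfamzirhi.

hisfamzirhi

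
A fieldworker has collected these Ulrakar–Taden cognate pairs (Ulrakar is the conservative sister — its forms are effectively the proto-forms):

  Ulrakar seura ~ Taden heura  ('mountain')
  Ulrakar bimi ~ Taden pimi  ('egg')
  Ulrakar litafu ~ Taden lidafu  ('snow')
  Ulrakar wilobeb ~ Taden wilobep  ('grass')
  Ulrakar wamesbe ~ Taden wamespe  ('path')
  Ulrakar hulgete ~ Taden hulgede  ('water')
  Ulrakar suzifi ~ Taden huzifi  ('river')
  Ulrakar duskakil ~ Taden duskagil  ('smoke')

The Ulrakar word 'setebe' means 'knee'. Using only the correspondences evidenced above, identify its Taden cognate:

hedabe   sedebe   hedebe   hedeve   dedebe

seura ~ heura — Ulrakar s corresponds to Taden h word-initially before a front vowel.
hulgete ~ hulgede — Ulrakar t corresponds to Taden d between vowels (before a front vowel).
Applying these to Ulrakar 'setebe':
  setebe → hetebe   (s→h word-initially before a front vowel)
  hetebe → hedebe   (t→d between vowels (before a front vowel))
So the Taden cognate is 'hedebe'.

hedebe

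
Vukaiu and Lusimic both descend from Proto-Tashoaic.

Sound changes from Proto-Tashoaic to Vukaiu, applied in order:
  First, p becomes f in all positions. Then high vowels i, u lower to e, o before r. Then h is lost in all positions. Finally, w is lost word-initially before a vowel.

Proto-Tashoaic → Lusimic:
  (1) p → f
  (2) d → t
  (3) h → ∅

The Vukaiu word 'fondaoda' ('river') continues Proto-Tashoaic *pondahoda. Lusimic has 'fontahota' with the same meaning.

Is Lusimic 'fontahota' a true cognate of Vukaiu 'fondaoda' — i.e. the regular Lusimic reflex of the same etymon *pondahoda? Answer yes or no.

no

Derive the expected Lusimic reflex of *pondahoda:
Lusimic: *pondahoda > fondahoda > fontahota > fontaota  (by unconditioned shift, unconditioned shift, h-loss)
The regular Lusimic reflex would be 'fontaota', but the attested form is 'fontahota'. The correspondence is irregular, so they are not cognates (the Lusimic form has a different source).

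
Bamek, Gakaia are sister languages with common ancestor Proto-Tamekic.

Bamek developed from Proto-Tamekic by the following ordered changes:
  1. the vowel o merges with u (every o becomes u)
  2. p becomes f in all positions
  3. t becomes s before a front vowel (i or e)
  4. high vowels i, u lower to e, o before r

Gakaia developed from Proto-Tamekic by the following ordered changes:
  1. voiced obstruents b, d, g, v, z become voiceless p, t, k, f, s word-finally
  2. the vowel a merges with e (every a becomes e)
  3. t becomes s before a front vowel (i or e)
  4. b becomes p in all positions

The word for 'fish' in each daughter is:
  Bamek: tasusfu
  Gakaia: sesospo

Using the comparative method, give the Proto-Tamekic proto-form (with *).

Position 6: Bamek has f, Gakaia has p. Taking the neighbouring segments as reconstructed: Bamek f could go back to *p or *f; Gakaia p could go back to *p or *b — the one source consistent with every daughter is *p.
Position 7: Bamek has u, Gakaia has o. Gakaia preserves o here (none of its changes turn any other segment into o), so the proto-segment is *o.
Position 2: Bamek has a, Gakaia has e. Bamek preserves a here (none of its changes turn any other segment into a), so the proto-segment is *a.
Verify the candidate proto-form against each daughter:
Bamek: *tasospo
  tasospo → tasuspu   [vowel merger]
  tasuspu → tasusfu   [unconditioned shift]
  tasusfu (rule 3 does not apply)
  tasusfu (rule 4 does not apply)
  giving Bamek tasusfu.
Gakaia: *tasospo
  tasospo (rule 1 does not apply)
  tasospo → tesospo   [vowel merger]
  tesospo → sesospo   [palatalisation]
  sesospo (rule 4 does not apply)
  giving Gakaia sesospo.
Only *tasospo yields all of Bamek tasusfu, Gakaia sesospo.

*tasospo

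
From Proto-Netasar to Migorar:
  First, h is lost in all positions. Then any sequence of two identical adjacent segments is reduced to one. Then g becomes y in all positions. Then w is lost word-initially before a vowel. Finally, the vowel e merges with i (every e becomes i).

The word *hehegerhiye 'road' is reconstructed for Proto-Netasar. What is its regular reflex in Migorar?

iyiriyi

Migorar: *hehegerhiye > eegeriye > egeriye > eyeriye > iyiriyi  (by h-loss, degemination, unconditioned shift, vowel merger)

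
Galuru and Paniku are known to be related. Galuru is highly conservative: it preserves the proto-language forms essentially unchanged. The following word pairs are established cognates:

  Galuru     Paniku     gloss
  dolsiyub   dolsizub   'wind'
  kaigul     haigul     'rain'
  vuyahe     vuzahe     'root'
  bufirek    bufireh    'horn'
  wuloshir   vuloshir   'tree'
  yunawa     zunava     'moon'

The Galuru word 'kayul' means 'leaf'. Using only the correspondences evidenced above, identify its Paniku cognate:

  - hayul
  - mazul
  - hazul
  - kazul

hazul

kaigul ~ haigul — Galuru k corresponds to Paniku h word-initially before a back vowel.
dolsiyub ~ dolsizub — Galuru y corresponds to Paniku z between vowels (before a back vowel).
Applying these to Galuru 'kayul':
  kayul → hayul   (k→h word-initially before a back vowel)
  hayul → hazul   (y→z between vowels (before a back vowel))
So the Paniku cognate is 'hazul'.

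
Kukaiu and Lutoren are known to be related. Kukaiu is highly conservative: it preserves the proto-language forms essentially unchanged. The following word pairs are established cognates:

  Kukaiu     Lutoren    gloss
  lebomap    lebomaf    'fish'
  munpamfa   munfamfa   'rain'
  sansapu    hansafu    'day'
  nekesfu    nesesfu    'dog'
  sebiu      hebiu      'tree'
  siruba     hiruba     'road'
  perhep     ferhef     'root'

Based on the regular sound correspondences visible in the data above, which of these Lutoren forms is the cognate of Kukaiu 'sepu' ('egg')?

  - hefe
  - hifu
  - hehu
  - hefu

sebiu ~ hebiu — Kukaiu s corresponds to Lutoren h word-initially before a front vowel.
sansapu ~ hansafu — Kukaiu p corresponds to Lutoren f between vowels (before a back vowel).
Applying these to Kukaiu 'sepu':
  sepu → hepu   (s→h word-initially before a front vowel)
  hepu → hefu   (p→f between vowels (before a back vowel))
So the Lutoren cognate is 'hefu'.

hefu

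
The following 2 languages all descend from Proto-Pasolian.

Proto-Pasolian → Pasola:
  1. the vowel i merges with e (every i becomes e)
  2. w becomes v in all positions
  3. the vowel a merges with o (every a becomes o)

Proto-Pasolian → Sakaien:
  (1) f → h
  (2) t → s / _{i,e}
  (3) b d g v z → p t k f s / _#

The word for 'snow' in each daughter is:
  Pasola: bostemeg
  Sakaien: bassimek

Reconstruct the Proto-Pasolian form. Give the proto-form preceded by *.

Position 5: Pasola has e, Sakaien has i. Sakaien preserves i here (none of its changes turn any other segment into i), so the proto-segment is *i.
Position 2: Pasola has o, Sakaien has a. Sakaien preserves a here (none of its changes turn any other segment into a), so the proto-segment is *a.
This points to *bastimeg. Verify forward in each daughter:
Pasola: start from *bastimeg.
  rule 1 (vowel merger): bastimeg → bastemeg
  rule 2: no change — bastemeg
  rule 3 (vowel merger): bastemeg → bostemeg
  ⇒ Pasola bostemeg
Sakaien: *bastimeg
  bastimeg (rule 1 does not apply)
  bastimeg → bassimeg   [palatalisation]
  bassimeg → bassimek   [final devoicing]
  giving Sakaien bassimek.
*bastimeg is the unique common source.

*bastimeg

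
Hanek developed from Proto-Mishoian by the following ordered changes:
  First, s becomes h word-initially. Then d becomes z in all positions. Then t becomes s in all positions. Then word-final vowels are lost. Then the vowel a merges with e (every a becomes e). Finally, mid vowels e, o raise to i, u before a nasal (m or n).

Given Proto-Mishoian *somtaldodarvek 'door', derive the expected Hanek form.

humselzozervek

Hanek: start from *somtaldodarvek.
  rule 1 (debuccalisation): somtaldodarvek → homtaldodarvek
  rule 2 (unconditioned shift): homtaldodarvek → homtalzozarvek
  rule 3 (unconditioned shift): homtalzozarvek → homsalzozarvek
  rule 4: no change — homsalzozarvek
  rule 5 (vowel merger): homsalzozarvek → homselzozervek
  rule 6 (pre-nasal raising): homselzozervek → humselzozervek
  ⇒ Hanek humselzozervek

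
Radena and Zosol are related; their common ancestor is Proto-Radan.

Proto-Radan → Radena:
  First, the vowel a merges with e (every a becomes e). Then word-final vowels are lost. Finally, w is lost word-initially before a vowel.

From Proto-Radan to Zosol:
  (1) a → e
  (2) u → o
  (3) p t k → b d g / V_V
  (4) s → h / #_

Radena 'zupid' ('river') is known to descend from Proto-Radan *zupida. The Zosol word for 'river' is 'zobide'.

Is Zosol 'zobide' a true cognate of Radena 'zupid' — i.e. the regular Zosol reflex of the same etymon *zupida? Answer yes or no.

Derive the expected Zosol reflex of *zupida:
Zosol: *zupida
  zupida → zupide   [vowel merger]
  zupide → zopide   [vowel merger]
  zopide → zobide   [intervocalic voicing]
  zobide (rule 4 does not apply)
  giving Zosol zobide.
Zosol 'zobide' matches the regular reflex exactly, so the pair is cognate.

yes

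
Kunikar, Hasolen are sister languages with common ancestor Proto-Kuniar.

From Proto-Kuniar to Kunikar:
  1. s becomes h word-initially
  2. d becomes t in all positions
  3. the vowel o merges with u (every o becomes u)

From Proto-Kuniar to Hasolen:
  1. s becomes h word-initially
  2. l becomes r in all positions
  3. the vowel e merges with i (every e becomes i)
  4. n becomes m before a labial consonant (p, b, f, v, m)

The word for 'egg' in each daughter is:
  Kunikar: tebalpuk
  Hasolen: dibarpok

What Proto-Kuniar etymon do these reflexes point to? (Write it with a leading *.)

*debalpok

Position 7: Kunikar has u, Hasolen has o. Hasolen preserves o here (none of its changes turn any other segment into o), so the proto-segment is *o.
Position 5: Kunikar has l, Hasolen has r. Kunikar preserves l here (none of its changes turn any other segment into l), so the proto-segment is *l.
Position 1: Kunikar has t, Hasolen has d. Hasolen preserves d here (none of its changes turn any other segment into d), so the proto-segment is *d.
Verify the candidate proto-form against each daughter:
Kunikar: start from *debalpok.
  rule 1: no change — debalpok
  rule 2 (unconditioned shift): debalpok → tebalpok
  rule 3 (vowel merger): tebalpok → tebalpuk
  ⇒ Kunikar tebalpuk
Hasolen: *debalpok
  debalpok (rule 1 does not apply)
  debalpok → debarpok   [unconditioned shift]
  debarpok → dibarpok   [vowel merger]
  dibarpok (rule 4 does not apply)
  giving Hasolen dibarpok.
No other proto-form is consistent with every reflex, so the reconstruction is *debalpok.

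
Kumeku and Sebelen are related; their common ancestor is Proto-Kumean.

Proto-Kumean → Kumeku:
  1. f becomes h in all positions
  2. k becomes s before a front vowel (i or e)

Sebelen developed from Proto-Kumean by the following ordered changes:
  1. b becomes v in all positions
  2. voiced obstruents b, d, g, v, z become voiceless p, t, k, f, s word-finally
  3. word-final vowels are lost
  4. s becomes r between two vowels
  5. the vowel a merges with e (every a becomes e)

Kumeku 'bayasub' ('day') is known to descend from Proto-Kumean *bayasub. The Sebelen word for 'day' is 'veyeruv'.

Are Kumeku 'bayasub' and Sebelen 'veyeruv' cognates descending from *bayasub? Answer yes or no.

no

Derive the expected Sebelen reflex of *bayasub:
Sebelen: *bayasub
  bayasub → vayasuv   [unconditioned shift]
  vayasuv → vayasuf   [final devoicing]
  vayasuf (rule 3 does not apply)
  vayasuf → vayaruf   [rhotacism]
  vayaruf → veyeruf   [vowel merger]
  giving Sebelen veyeruf.
The regular Sebelen reflex would be 'veyeruf', but the attested form is 'veyeruv'. The correspondence is irregular, so they are not cognates (the Sebelen form has a different source).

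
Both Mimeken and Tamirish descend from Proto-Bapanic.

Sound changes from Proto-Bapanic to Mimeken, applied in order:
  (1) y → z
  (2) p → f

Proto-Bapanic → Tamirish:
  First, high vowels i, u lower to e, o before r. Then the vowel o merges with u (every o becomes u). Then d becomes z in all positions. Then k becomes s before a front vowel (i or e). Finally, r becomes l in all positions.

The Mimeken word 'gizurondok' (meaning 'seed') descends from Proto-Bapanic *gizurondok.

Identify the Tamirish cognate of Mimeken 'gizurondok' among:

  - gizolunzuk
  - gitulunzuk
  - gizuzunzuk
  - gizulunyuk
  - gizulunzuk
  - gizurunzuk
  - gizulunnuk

Tamirish: *gizurondok
  gizurondok → gizorondok   [pre-rhotic lowering]
  gizorondok → gizurunduk   [vowel merger]
  gizurunduk → gizurunzuk   [unconditioned shift]
  gizurunzuk (rule 4 does not apply)
  gizurunzuk → gizulunzuk   [unconditioned shift]
  giving Tamirish gizulunzuk.
Only 'gizulunzuk' matches the regular Tamirish development of *gizurondok.

gizulunzuk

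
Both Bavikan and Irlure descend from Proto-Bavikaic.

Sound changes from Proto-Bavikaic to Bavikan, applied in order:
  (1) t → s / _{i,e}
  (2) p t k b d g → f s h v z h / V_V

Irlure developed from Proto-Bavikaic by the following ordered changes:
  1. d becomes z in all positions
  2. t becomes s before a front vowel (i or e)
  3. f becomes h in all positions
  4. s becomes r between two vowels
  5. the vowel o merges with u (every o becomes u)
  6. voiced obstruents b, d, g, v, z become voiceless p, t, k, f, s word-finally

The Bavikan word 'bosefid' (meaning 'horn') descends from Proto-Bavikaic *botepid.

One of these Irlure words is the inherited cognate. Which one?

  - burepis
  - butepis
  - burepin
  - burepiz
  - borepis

Irlure: *botepid
  botepid → botepiz   [unconditioned shift]
  botepiz → bosepiz   [palatalisation]
  bosepiz (rule 3 does not apply)
  bosepiz → borepiz   [rhotacism]
  borepiz → burepiz   [vowel merger]
  burepiz → burepis   [final devoicing]
  giving Irlure burepis.
Among the options, 'burepis' alone shows every Irlure change applied in order.

burepis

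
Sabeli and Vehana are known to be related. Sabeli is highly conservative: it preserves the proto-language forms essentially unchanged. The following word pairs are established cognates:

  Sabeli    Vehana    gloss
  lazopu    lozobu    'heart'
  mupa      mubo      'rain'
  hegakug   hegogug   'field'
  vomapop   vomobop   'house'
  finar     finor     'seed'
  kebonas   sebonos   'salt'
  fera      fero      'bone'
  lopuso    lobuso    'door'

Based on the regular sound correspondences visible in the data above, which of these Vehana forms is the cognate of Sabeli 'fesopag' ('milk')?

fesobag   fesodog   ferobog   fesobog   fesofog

fesobog

mupa ~ mubo — Sabeli p corresponds to Vehana b between vowels (before a back vowel).
lazopu ~ lozobu, hegakug ~ hegogug — Sabeli a corresponds to Vehana o after a consonant, before a consonant other than r, m, n, p, b, f, v.
Applying these to Sabeli 'fesopag':
  fesopag → fesobag   (p→b between vowels (before a back vowel))
  fesobag → fesobog   (a→o after a consonant, before a consonant other than r, m, n, p, b, f, v)
So the Vehana cognate is 'fesobog'.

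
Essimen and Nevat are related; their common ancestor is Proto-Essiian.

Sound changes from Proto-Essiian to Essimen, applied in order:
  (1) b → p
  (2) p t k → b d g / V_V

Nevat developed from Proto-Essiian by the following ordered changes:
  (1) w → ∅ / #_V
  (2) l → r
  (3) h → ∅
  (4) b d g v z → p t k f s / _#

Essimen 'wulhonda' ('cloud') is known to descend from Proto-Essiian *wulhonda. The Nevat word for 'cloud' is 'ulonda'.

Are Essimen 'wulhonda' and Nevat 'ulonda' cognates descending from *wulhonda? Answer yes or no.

no

Derive the expected Nevat reflex of *wulhonda:
Nevat: start from *wulhonda.
  rule 1 (glide loss): wulhonda → ulhonda
  rule 2 (unconditioned shift): ulhonda → urhonda
  rule 3 (h-loss): urhonda → uronda
  rule 4: no change — uronda
  ⇒ Nevat uronda
The regular Nevat reflex would be 'uronda', but the attested form is 'ulonda'. The correspondence is irregular, so they are not cognates (the Nevat form has a different source).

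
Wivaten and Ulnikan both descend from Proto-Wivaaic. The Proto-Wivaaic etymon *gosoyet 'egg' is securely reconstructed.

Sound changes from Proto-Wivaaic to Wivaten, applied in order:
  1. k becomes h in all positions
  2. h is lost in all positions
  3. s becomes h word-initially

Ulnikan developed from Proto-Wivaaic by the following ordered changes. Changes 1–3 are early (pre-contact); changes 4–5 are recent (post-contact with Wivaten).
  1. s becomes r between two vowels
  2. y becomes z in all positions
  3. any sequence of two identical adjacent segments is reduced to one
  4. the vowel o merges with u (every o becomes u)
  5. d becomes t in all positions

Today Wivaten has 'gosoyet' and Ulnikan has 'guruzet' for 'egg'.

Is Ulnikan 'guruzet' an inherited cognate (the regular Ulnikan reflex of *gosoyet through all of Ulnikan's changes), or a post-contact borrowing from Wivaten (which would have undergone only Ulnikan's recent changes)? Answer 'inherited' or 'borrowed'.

If inherited, *gosoyet would pass through all of Ulnikan's changes:
Ulnikan: start from *gosoyet.
  rule 1 (rhotacism): gosoyet → goroyet
  rule 2 (unconditioned shift): goroyet → gorozet
  rule 3: no change — gorozet
  rule 4 (vowel merger): gorozet → guruzet
  rule 5: no change — guruzet
  ⇒ Ulnikan guruzet
If borrowed from Wivaten 'gosoyet' after the early changes, it would undergo only the recent ones:
  rule 4 (vowel merger): gosoyet → gusuyet
  rule 5 (unconditioned shift): no change (gusuyet)
  ⇒ as a loan: gusuyet
Ulnikan 'guruzet' matches the inherited outcome exactly, so it is an inherited cognate, not a loan.

inherited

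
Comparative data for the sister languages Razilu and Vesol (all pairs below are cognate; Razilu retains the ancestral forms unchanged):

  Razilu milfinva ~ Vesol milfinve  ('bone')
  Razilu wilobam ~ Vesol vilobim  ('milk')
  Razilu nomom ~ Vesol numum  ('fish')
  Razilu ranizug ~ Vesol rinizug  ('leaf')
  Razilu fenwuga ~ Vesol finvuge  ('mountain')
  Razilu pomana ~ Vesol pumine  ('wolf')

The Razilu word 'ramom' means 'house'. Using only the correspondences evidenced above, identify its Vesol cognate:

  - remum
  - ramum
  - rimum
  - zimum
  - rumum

wilobam ~ vilobim — Razilu a corresponds to Vesol i after a consonant, before a nasal.
nomom ~ numum, pomana ~ pumine — Razilu o corresponds to Vesol u after a consonant, before a nasal.
Applying these to Razilu 'ramom':
  ramom → rimom   (a→i after a consonant, before a nasal)
  rimom → rimum   (o→u after a consonant, before a nasal)
So the Vesol cognate is 'rimum'.

rimum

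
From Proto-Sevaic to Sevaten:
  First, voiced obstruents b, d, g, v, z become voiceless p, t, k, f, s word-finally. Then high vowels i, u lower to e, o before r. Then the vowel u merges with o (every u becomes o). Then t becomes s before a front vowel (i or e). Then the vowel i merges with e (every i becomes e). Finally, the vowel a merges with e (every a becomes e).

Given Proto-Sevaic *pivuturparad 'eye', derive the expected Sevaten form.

Sevaten: *pivuturparad
  pivuturparad → pivuturparat   [final devoicing]
  pivuturparat → pivutorparat   [pre-rhotic lowering]
  pivutorparat → pivotorparat   [vowel merger]
  pivotorparat (rule 4 does not apply)
  pivotorparat → pevotorparat   [vowel merger]
  pevotorparat → pevotorperet   [vowel merger]
  giving Sevaten pevotorperet.

pevotorperet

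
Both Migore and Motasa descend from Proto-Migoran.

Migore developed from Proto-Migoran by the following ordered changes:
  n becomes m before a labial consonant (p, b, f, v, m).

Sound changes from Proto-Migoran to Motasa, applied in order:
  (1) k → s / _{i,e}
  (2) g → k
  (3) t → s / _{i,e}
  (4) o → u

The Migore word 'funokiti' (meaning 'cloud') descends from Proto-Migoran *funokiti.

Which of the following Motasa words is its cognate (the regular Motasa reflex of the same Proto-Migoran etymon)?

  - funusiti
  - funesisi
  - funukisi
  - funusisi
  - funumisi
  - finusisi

funusisi

Motasa: start from *funokiti.
  rule 1 (palatalisation): funokiti → funositi
  rule 2: no change — funositi
  rule 3 (palatalisation): funositi → funosisi
  rule 4 (vowel merger): funosisi → funusisi
  ⇒ Motasa funusisi
The other candidates each miss or misapply at least one Motasa change.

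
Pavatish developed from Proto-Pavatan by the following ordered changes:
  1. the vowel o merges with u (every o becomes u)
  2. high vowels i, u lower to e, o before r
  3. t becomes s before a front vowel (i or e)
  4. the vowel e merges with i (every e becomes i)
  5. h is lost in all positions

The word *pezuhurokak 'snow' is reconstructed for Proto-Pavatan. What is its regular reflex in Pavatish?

pizuorukak

Pavatish: *pezuhurokak
  pezuhurokak → pezuhurukak   [vowel merger]
  pezuhurukak → pezuhorukak   [pre-rhotic lowering]
  pezuhorukak (rule 3 does not apply)
  pezuhorukak → pizuhorukak   [vowel merger]
  pizuhorukak → pizuorukak   [h-loss]
  giving Pavatish pizuorukak.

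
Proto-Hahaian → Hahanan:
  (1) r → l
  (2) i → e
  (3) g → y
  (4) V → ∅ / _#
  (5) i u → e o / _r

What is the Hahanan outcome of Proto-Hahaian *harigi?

Hahanan: start from *harigi.
  rule 1 (unconditioned shift): harigi → haligi
  rule 2 (vowel merger): haligi → halege
  rule 3 (unconditioned shift): halege → haleye
  rule 4 (apocope): haleye → haley
  rule 5: no change — haley
  ⇒ Hahanan haley

haley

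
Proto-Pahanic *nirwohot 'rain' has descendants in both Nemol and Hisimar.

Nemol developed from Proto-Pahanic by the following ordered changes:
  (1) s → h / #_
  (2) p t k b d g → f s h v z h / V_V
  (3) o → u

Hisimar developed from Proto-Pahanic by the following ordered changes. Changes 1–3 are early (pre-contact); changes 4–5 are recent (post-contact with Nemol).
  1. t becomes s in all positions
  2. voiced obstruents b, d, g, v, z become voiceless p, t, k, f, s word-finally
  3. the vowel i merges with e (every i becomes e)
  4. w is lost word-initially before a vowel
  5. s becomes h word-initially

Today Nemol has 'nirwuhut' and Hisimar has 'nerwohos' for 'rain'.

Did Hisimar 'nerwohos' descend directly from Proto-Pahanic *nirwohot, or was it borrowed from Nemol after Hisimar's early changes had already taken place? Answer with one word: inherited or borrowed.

If inherited, *nirwohot would pass through all of Hisimar's changes:
Hisimar: start from *nirwohot.
  rule 1 (unconditioned shift): nirwohot → nirwohos
  rule 2: no change — nirwohos
  rule 3 (vowel merger): nirwohos → nerwohos
  rule 4: no change — nerwohos
  rule 5: no change — nerwohos
  ⇒ Hisimar nerwohos
If borrowed from Nemol 'nirwuhut' after the early changes, it would undergo only the recent ones:
  rule 4 (glide loss): no change (nirwuhut)
  rule 5 (debuccalisation): no change (nirwuhut)
  ⇒ as a loan: nirwuhut
Hisimar 'nerwohos' matches the inherited outcome exactly, so it is an inherited cognate, not a loan.

inherited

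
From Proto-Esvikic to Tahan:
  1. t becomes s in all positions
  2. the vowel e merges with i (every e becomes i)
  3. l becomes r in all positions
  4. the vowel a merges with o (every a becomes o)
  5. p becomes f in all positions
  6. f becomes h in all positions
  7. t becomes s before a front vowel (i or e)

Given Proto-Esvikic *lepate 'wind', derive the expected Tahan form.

rihosi

Tahan: *lepate > lepase > lipasi > ripasi > riposi > rifosi > rihosi  (by unconditioned shift, vowel merger, unconditioned shift, vowel merger, unconditioned shift, unconditioned shift)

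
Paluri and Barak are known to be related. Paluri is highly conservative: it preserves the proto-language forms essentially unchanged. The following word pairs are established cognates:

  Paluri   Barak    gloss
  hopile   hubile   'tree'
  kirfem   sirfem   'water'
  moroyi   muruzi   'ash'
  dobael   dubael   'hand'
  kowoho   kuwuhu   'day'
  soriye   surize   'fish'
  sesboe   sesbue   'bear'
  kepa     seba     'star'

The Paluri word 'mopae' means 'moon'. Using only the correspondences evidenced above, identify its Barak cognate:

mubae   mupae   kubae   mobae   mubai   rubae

hopile ~ hubile — Paluri o corresponds to Barak u after a consonant, before a labial obstruent.
kepa ~ seba — Paluri p corresponds to Barak b between vowels (before a back vowel).
Applying these to Paluri 'mopae':
  mopae → mupae   (o→u after a consonant, before a labial obstruent)
  mupae → mubae   (p→b between vowels (before a back vowel))
So the Barak cognate is 'mubae'.

mubae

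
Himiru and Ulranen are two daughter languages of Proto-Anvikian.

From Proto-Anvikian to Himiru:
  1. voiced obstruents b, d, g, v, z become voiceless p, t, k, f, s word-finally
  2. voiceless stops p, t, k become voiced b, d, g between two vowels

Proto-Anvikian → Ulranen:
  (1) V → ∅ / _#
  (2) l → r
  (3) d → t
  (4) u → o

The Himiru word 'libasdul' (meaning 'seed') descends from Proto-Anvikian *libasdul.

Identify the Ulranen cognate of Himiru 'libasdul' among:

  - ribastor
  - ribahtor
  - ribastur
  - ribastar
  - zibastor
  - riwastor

Ulranen: start from *libasdul.
  rule 1: no change — libasdul
  rule 2 (unconditioned shift): libasdul → ribasdur
  rule 3 (unconditioned shift): ribasdur → ribastur
  rule 4 (vowel merger): ribastur → ribastor
  ⇒ Ulranen ribastor
Only 'ribastor' matches the regular Ulranen development of *libasdul.

ribastor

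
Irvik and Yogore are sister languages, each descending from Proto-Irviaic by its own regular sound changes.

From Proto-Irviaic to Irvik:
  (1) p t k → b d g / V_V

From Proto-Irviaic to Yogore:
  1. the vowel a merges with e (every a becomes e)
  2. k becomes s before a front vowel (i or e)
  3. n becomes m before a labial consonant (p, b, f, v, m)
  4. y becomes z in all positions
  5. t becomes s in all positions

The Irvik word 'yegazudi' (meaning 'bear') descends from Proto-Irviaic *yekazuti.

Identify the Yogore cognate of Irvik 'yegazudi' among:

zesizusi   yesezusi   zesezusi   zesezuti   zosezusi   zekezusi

Yogore: *yekazuti > yekezuti > yesezuti > zesezuti > zesezusi  (by vowel merger, palatalisation, unconditioned shift, unconditioned shift)

zesezusi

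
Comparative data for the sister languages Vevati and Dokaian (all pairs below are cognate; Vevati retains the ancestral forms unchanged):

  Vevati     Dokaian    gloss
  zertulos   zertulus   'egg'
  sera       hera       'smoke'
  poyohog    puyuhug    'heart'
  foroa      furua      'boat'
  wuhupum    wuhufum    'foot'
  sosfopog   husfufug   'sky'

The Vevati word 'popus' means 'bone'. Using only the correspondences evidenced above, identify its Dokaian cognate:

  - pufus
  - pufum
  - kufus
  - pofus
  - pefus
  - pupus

pufus

sosfopog ~ husfufug — Vevati o corresponds to Dokaian u after a consonant, before a labial obstruent.
wuhupum ~ wuhufum — Vevati p corresponds to Dokaian f between vowels (before a back vowel).
Applying these to Vevati 'popus':
  popus → pupus   (o→u after a consonant, before a labial obstruent)
  pupus → pufus   (p→f between vowels (before a back vowel))
So the Dokaian cognate is 'pufus'.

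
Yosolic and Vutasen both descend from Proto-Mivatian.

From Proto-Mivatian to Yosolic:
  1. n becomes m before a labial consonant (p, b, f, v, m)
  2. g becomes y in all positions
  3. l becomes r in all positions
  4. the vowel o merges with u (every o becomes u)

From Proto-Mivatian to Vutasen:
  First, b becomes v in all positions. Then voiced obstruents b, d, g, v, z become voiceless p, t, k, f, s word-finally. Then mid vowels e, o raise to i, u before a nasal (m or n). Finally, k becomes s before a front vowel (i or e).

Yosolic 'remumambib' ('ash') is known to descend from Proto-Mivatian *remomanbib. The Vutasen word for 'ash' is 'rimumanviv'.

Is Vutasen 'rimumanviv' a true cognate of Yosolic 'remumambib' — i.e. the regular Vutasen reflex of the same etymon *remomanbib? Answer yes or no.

no

Derive the expected Vutasen reflex of *remomanbib:
Vutasen: start from *remomanbib.
  rule 1 (unconditioned shift): remomanbib → remomanviv
  rule 2 (final devoicing): remomanviv → remomanvif
  rule 3 (pre-nasal raising): remomanvif → rimumanvif
  rule 4: no change — rimumanvif
  ⇒ Vutasen rimumanvif
The regular Vutasen reflex would be 'rimumanvif', but the attested form is 'rimumanviv'. The correspondence is irregular, so they are not cognates (the Vutasen form has a different source).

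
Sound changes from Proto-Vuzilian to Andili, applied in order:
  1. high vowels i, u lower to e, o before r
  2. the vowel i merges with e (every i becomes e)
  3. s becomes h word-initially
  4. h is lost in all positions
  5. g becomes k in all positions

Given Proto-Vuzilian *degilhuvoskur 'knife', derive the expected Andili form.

dekeluvoskor

Andili: start from *degilhuvoskur.
  rule 1 (pre-rhotic lowering): degilhuvoskur → degilhuvoskor
  rule 2 (vowel merger): degilhuvoskor → degelhuvoskor
  rule 3: no change — degelhuvoskor
  rule 4 (h-loss): degelhuvoskor → degeluvoskor
  rule 5 (unconditioned shift): degeluvoskor → dekeluvoskor
  ⇒ Andili dekeluvoskor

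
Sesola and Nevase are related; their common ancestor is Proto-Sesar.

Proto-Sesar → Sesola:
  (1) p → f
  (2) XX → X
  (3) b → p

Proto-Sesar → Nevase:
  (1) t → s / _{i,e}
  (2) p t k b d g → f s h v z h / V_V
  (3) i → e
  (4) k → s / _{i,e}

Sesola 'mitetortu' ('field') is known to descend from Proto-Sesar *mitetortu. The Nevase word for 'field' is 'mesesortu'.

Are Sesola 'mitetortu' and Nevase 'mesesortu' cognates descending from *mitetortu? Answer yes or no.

yes

Derive the expected Nevase reflex of *mitetortu:
Nevase: *mitetortu > misetortu > misesortu > mesesortu  (by palatalisation, intervocalic lenition, vowel merger)
Nevase 'mesesortu' matches the regular reflex exactly, so the pair is cognate.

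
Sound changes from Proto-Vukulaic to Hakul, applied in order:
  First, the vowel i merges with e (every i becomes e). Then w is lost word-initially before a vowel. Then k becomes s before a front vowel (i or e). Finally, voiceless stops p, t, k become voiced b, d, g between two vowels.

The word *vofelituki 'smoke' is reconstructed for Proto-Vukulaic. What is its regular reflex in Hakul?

vofeleduse

Hakul: *vofelituki
  vofelituki → vofeletuke   [vowel merger]
  vofeletuke (rule 2 does not apply)
  vofeletuke → vofeletuse   [palatalisation]
  vofeletuse → vofeleduse   [intervocalic voicing]
  giving Hakul vofeleduse.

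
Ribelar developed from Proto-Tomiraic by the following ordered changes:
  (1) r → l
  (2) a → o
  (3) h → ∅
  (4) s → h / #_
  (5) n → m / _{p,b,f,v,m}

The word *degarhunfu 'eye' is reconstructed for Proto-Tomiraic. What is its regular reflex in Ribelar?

Ribelar: *degarhunfu > degalhunfu > degolhunfu > degolunfu > degolumfu  (by unconditioned shift, vowel merger, h-loss, nasal place assimilation)

degolumfu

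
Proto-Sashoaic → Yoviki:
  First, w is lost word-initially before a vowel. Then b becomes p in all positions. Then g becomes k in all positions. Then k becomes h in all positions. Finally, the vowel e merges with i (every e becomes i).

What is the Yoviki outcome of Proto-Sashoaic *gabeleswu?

Yoviki: *gabeleswu
  gabeleswu (rule 1 does not apply)
  gabeleswu → gapeleswu   [unconditioned shift]
  gapeleswu → kapeleswu   [unconditioned shift]
  kapeleswu → hapeleswu   [unconditioned shift]
  hapeleswu → hapiliswu   [vowel merger]
  giving Yoviki hapiliswu.

hapiliswu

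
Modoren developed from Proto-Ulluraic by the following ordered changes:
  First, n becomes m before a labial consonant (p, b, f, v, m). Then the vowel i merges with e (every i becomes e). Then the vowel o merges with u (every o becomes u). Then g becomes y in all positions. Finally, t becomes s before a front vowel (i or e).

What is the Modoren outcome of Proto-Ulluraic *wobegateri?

wubeyasere

Modoren: *wobegateri
  wobegateri (rule 1 does not apply)
  wobegateri → wobegatere   [vowel merger]
  wobegatere → wubegatere   [vowel merger]
  wubegatere → wubeyatere   [unconditioned shift]
  wubeyatere → wubeyasere   [palatalisation]
  giving Modoren wubeyasere.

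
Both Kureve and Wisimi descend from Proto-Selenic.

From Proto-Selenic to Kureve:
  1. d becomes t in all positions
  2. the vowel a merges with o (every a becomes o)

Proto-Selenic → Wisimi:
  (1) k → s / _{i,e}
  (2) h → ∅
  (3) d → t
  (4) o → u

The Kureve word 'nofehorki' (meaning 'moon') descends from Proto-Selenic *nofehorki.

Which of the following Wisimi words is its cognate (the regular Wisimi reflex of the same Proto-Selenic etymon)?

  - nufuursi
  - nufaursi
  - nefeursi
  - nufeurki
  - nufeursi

nufeursi

Wisimi: *nofehorki
  nofehorki → nofehorsi   [palatalisation]
  nofehorsi → nofeorsi   [h-loss]
  nofeorsi (rule 3 does not apply)
  nofeorsi → nufeursi   [vowel merger]
  giving Wisimi nufeursi.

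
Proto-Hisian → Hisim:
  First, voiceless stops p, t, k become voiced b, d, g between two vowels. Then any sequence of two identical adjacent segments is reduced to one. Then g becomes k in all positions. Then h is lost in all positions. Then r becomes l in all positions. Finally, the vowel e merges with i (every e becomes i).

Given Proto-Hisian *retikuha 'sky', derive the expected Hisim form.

lidikua

Hisim: start from *retikuha.
  rule 1 (intervocalic voicing): retikuha → rediguha
  rule 2: no change — rediguha
  rule 3 (unconditioned shift): rediguha → redikuha
  rule 4 (h-loss): redikuha → redikua
  rule 5 (unconditioned shift): redikua → ledikua
  rule 6 (vowel merger): ledikua → lidikua
  ⇒ Hisim lidikua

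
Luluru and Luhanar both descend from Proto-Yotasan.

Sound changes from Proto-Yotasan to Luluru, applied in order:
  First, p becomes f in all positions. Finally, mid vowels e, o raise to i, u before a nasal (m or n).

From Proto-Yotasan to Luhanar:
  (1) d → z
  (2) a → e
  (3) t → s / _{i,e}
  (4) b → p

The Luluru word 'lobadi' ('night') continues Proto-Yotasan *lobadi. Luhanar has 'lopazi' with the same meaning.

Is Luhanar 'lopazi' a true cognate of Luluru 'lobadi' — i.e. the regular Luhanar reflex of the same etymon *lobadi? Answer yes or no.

Derive the expected Luhanar reflex of *lobadi:
Luhanar: *lobadi > lobazi > lobezi > lopezi  (by unconditioned shift, vowel merger, unconditioned shift)
The regular Luhanar reflex would be 'lopezi', but the attested form is 'lopazi'. The correspondence is irregular, so they are not cognates (the Luhanar form has a different source).

no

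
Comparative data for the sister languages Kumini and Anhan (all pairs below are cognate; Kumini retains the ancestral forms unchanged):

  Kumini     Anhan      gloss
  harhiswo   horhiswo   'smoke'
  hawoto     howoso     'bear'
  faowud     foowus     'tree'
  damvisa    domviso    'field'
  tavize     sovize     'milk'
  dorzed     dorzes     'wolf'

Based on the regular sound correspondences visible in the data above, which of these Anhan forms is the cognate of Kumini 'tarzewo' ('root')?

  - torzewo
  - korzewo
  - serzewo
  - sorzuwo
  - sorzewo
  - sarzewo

tavize ~ sovize — Kumini t corresponds to Anhan s word-initially before a back vowel.
harhiswo ~ horhiswo — Kumini a corresponds to Anhan o after a consonant, before r.
Applying these to Kumini 'tarzewo':
  tarzewo → sarzewo   (t→s word-initially before a back vowel)
  sarzewo → sorzewo   (a→o after a consonant, before r)
So the Anhan cognate is 'sorzewo'.

sorzewo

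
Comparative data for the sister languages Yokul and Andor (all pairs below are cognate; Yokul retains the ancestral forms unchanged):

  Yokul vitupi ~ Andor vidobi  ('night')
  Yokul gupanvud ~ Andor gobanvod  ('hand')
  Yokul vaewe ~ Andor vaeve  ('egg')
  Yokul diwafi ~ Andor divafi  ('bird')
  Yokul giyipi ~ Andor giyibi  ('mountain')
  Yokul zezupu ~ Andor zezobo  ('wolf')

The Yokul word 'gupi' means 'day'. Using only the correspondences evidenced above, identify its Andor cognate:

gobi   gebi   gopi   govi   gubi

vitupi ~ vidobi, gupanvud ~ gobanvod — Yokul u corresponds to Andor o after a consonant, before a labial obstruent.
vitupi ~ vidobi, giyipi ~ giyibi — Yokul p corresponds to Andor b between vowels (before a front vowel).
Applying these to Yokul 'gupi':
  gupi → gopi   (u→o after a consonant, before a labial obstruent)
  gopi → gobi   (p→b between vowels (before a front vowel))
So the Andor cognate is 'gobi'.

gobi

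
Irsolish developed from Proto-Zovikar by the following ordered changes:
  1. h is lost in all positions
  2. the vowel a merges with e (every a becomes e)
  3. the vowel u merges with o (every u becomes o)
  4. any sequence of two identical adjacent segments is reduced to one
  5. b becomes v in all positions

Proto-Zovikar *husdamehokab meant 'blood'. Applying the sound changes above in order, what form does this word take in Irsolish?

osdemeokev

Irsolish: start from *husdamehokab.
  rule 1 (h-loss): husdamehokab → usdameokab
  rule 2 (vowel merger): usdameokab → usdemeokeb
  rule 3 (vowel merger): usdemeokeb → osdemeokeb
  rule 4: no change — osdemeokeb
  rule 5 (unconditioned shift): osdemeokeb → osdemeokev
  ⇒ Irsolish osdemeokev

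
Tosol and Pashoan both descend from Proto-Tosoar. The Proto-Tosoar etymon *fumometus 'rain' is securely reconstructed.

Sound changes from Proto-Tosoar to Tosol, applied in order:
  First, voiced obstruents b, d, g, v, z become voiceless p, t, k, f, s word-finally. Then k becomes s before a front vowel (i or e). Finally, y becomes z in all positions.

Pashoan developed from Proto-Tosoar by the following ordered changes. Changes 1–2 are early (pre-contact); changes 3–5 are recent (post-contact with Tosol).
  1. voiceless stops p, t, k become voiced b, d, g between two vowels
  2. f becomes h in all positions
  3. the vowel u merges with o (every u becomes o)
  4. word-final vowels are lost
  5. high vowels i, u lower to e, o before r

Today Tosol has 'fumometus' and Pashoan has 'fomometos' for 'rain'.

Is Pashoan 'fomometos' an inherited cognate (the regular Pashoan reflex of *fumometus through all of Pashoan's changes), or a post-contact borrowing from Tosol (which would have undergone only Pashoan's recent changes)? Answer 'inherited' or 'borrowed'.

borrowed

If inherited, *fumometus would pass through all of Pashoan's changes:
Pashoan: *fumometus > fumomedus > humomedus > homomedos  (by intervocalic voicing, unconditioned shift, vowel merger)
If borrowed from Tosol 'fumometus' after the early changes, it would undergo only the recent ones:
  rule 3 (vowel merger): fumometus → fomometos
  rule 4 (apocope): no change (fomometos)
  rule 5 (pre-rhotic lowering): no change (fomometos)
  ⇒ as a loan: fomometos
Pashoan 'fomometos' matches the loan outcome 'fomometos', not the inherited 'homomedos' — it skipped the early Pashoan changes, so it was borrowed from Tosol.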